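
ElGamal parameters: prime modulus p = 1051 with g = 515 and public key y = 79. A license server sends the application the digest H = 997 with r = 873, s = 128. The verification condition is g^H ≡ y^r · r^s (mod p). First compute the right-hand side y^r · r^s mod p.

Squares mod 1051: 79^1≡79, 79^2≡986, 79^4≡21, 79^8≡441, 79^16≡46, 79^32≡14, 79^64≡196, 79^128≡580, 79^256≡80, 79^512≡94
873 = 512 + 256 + 64 + 32 + 8 + 1, so 79^873 ≡ 94·80·196·14·441·79 ≡ 644 (mod 1051)
Squares mod 1051: 873^1≡873, 873^2≡154, 873^4≡594, 873^8≡751, 873^16≡665, 873^32≡805, 873^64≡609, 873^128≡929
873^128 ≡ 929 (mod 1051)
y^r · r^s ≡ 644·929 = 598276 ≡ 257 (mod 1051)

257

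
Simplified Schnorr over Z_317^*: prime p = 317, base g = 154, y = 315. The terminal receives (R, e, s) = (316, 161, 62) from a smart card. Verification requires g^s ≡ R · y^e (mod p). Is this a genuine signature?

forged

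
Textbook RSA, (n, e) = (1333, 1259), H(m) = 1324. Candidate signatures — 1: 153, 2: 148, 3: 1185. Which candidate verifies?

2

Candidate 1: Squares mod 1333: 153^1≡153, 153^2≡748, 153^4≡977, 153^8≡101, 153^16≡870, 153^32≡1089, 153^64≡884, 153^128≡318, 153^256≡1149, 153^512≡531, 153^1024≡698; 1259 = 1024 + 128 + 64 + 32 + 8 + 2 + 1, so 153^1259 ≡ 698·318·884·1089·101·748·153 ≡ 697 (mod 1333)
Candidate 2: Squares mod 1333: 148^1≡148, 148^2≡576, 148^4≡1192, 148^8≡1219, 148^16≡999, 148^32≡917, 148^64≡1099, 148^128≡103, 148^256≡1278, 148^512≡359, 148^1024≡913; 1259 = 1024 + 128 + 64 + 32 + 8 + 2 + 1, so 148^1259 ≡ 913·103·1099·917·1219·576·148 ≡ 1324 (mod 1333)
  → matches H(m) = 1324
Candidate 3: Squares mod 1333: 1185^1≡1185, 1185^2≡576, 1185^4≡1192, 1185^8≡1219, 1185^16≡999, 1185^32≡917, 1185^64≡1099, 1185^128≡103, 1185^256≡1278, 1185^512≡359, 1185^1024≡913; 1259 = 1024 + 128 + 64 + 32 + 8 + 2 + 1, so 1185^1259 ≡ 913·103·1099·917·1219·576·1185 ≡ 9 (mod 1333)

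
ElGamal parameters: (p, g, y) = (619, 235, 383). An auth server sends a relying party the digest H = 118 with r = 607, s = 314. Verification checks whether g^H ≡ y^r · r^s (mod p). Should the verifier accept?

reject

Left side g^H mod p:
235^2 = 55225 ≡ 134
235^4 ≡ 134^2 = 17956 ≡ 5
235^8 ≡ 5^2 = 25
235^16 ≡ 25^2 = 625 ≡ 6
235^32 ≡ 6^2 = 36
235^64 ≡ 36^2 = 1296 ≡ 58
118 = 64 + 32 + 16 + 4 + 2, so 235^118 ≡ 58·36·6·5·134 ≡ 120 (mod 619)
Right side y^r · r^s mod p:
383^2 = 146689 ≡ 605
383^4 ≡ 605^2 = 366025 ≡ 196
383^8 ≡ 196^2 = 38416 ≡ 38
383^16 ≡ 38^2 = 1444 ≡ 206
383^32 ≡ 206^2 = 42436 ≡ 344
383^64 ≡ 344^2 = 118336 ≡ 107
383^128 ≡ 107^2 = 11449 ≡ 307
383^256 ≡ 307^2 = 94249 ≡ 161
383^512 ≡ 161^2 = 25921 ≡ 542
607 = 512 + 64 + 16 + 8 + 4 + 2 + 1, so 383^607 ≡ 542·107·206·38·196·605·383 ≡ 112 (mod 619)
607^2 = 368449 ≡ 144
607^4 ≡ 144^2 = 20736 ≡ 309
607^8 ≡ 309^2 = 95481 ≡ 155
607^16 ≡ 155^2 = 24025 ≡ 503
607^32 ≡ 503^2 = 253009 ≡ 457
607^64 ≡ 457^2 = 208849 ≡ 246
607^128 ≡ 246^2 = 60516 ≡ 473
607^256 ≡ 473^2 = 223729 ≡ 270
314 = 256 + 32 + 16 + 8 + 2, so 607^314 ≡ 270·457·503·155·144 ≡ 6 (mod 619)
112·6 = 672 ≡ 53 (mod 619)
120 ≠ 53, so verification fails.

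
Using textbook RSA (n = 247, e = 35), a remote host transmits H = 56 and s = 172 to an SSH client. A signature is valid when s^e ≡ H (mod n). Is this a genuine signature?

s^35 mod 247 = 191
191 ≠ 56, so verification fails.

forged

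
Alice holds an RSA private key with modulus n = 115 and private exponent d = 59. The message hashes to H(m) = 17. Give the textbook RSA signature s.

(H(m))^2 ≡ 17^2 = 289 ≡ 59
(H(m))^4 ≡ 59^2 = 3481 ≡ 31
(H(m))^8 ≡ 31^2 = 961 ≡ 41
(H(m))^16 ≡ 41^2 = 1681 ≡ 71
(H(m))^32 ≡ 71^2 = 5041 ≡ 96
59 = 32 + 16 + 8 + 2 + 1, so (H(m))^59 ≡ 96·71·41·59·17 ≡ 38 (mod 115)

38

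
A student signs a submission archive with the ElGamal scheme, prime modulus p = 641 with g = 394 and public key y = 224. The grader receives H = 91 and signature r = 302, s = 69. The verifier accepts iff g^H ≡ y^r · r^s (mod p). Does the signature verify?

does not verify

Left side g^H mod p:
394^2 = 155236 ≡ 114
394^4 ≡ 114^2 = 12996 ≡ 176
394^8 ≡ 176^2 = 30976 ≡ 208
394^16 ≡ 208^2 = 43264 ≡ 317
394^32 ≡ 317^2 = 100489 ≡ 493
394^64 ≡ 493^2 = 243049 ≡ 110
91 = 64 + 16 + 8 + 2 + 1, so 394^91 ≡ 110·317·208·114·394 ≡ 147 (mod 641)
Right side y^r · r^s mod p:
224^2 = 50176 ≡ 178
224^4 ≡ 178^2 = 31684 ≡ 275
224^8 ≡ 275^2 = 75625 ≡ 628
224^16 ≡ 628^2 = 394384 ≡ 169
224^32 ≡ 169^2 = 28561 ≡ 357
224^64 ≡ 357^2 = 127449 ≡ 531
224^128 ≡ 531^2 = 281961 ≡ 562
224^256 ≡ 562^2 = 315844 ≡ 472
302 = 256 + 32 + 8 + 4 + 2, so 224^302 ≡ 472·357·628·275·178 ≡ 584 (mod 641)
302^2 = 91204 ≡ 182
302^4 ≡ 182^2 = 33124 ≡ 433
302^8 ≡ 433^2 = 187489 ≡ 317
302^16 ≡ 317^2 = 100489 ≡ 493
302^32 ≡ 493^2 = 243049 ≡ 110
302^64 ≡ 110^2 = 12100 ≡ 562
69 = 64 + 4 + 1, so 302^69 ≡ 562·433·302 ≡ 483 (mod 641)
584·483 = 282072 ≡ 32 (mod 641)
147 ≠ 32, so verification fails.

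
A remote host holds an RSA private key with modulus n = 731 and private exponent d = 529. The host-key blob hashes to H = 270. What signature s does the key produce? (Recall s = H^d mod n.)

678

H^529 mod 731 = 678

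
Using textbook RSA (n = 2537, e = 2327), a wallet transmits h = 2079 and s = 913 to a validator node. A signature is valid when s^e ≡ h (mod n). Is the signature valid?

Squares mod 2537: s^1≡913, s^2≡1433, s^4≡1056, s^8≡1393, s^16≡2181, s^32≡2423, s^64≡311, s^128≡315, s^256≡282, s^512≡877, s^1024≡418, s^2048≡2208
2327 = 2048 + 256 + 16 + 4 + 2 + 1, so s^2327 ≡ 2208·282·2181·1056·1433·913 ≡ 2159 (mod 2537)
2159 ≠ 2079, so verification fails.

invalid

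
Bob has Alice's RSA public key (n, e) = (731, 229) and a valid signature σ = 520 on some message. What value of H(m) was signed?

σ^2 ≡ 520^2 = 270400 ≡ 661
σ^4 ≡ 661^2 = 436921 ≡ 514
σ^8 ≡ 514^2 = 264196 ≡ 305
σ^16 ≡ 305^2 = 93025 ≡ 188
σ^32 ≡ 188^2 = 35344 ≡ 256
σ^64 ≡ 256^2 = 65536 ≡ 477
σ^128 ≡ 477^2 = 227529 ≡ 188
229 = 128 + 64 + 32 + 4 + 1, so σ^229 ≡ 188·477·256·514·520 ≡ 465 (mod 731)

465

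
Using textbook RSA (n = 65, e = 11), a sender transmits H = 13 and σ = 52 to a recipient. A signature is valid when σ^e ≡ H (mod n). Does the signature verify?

verifies

σ^2 ≡ 52^2 = 2704 ≡ 39
σ^4 ≡ 39^2 = 1521 ≡ 26
σ^8 ≡ 26^2 = 676 ≡ 26
11 = 8 + 2 + 1, so σ^11 ≡ 26·39·52 ≡ 13 (mod 65)
13 = H, so the signature checks out.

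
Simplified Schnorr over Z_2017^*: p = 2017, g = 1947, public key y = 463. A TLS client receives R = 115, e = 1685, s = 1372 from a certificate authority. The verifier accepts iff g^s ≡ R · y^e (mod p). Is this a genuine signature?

genuine

g^s mod p:
1947^2 = 3790809 ≡ 866
1947^4 ≡ 866^2 = 749956 ≡ 1649
1947^8 ≡ 1649^2 = 2719201 ≡ 285
1947^16 ≡ 285^2 = 81225 ≡ 545
1947^32 ≡ 545^2 = 297025 ≡ 526
1947^64 ≡ 526^2 = 276676 ≡ 347
1947^128 ≡ 347^2 = 120409 ≡ 1406
1947^256 ≡ 1406^2 = 1976836 ≡ 176
1947^512 ≡ 176^2 = 30976 ≡ 721
1947^1024 ≡ 721^2 = 519841 ≡ 1472
1372 = 1024 + 256 + 64 + 16 + 8 + 4, so 1947^1372 ≡ 1472·176·347·545·285·1649 ≡ 1531 (mod 2017)
R · y^e mod p:
463^2 = 214369 ≡ 567
463^4 ≡ 567^2 = 321489 ≡ 786
463^8 ≡ 786^2 = 617796 ≡ 594
463^16 ≡ 594^2 = 352836 ≡ 1878
463^32 ≡ 1878^2 = 3526884 ≡ 1168
463^64 ≡ 1168^2 = 1364224 ≡ 732
463^128 ≡ 732^2 = 535824 ≡ 1319
463^256 ≡ 1319^2 = 1739761 ≡ 1107
463^512 ≡ 1107^2 = 1225449 ≡ 1130
463^1024 ≡ 1130^2 = 1276900 ≡ 139
1685 = 1024 + 512 + 128 + 16 + 4 + 1, so 463^1685 ≡ 139·1130·1319·1878·786·463 ≡ 1890 (mod 2017)
115·1890 = 217350 ≡ 1531 (mod 2017)
1531 ≡ 1531 (mod 2017); signature holds.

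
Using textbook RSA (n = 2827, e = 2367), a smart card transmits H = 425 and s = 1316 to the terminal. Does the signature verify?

s^2 ≡ 1316^2 = 1731856 ≡ 1732
s^4 ≡ 1732^2 = 2999824 ≡ 377
s^8 ≡ 377^2 = 142129 ≡ 779
s^16 ≡ 779^2 = 606841 ≡ 1863
s^32 ≡ 1863^2 = 3470769 ≡ 2040
s^64 ≡ 2040^2 = 4161600 ≡ 256
s^128 ≡ 256^2 = 65536 ≡ 515
s^256 ≡ 515^2 = 265225 ≡ 2314
s^512 ≡ 2314^2 = 5354596 ≡ 258
s^1024 ≡ 258^2 = 66564 ≡ 1543
s^2048 ≡ 1543^2 = 2380849 ≡ 515
2367 = 2048 + 256 + 32 + 16 + 8 + 4 + 2 + 1, so s^2367 ≡ 515·2314·2040·1863·779·377·1732·1316 ≡ 2371 (mod 2827)
s^2367 mod 2827 = 2371, but H = 425.

does not verify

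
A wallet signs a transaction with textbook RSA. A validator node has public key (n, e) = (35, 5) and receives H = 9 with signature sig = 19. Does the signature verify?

does not verify

Squares mod 35: sig^1≡19, sig^2≡11, sig^4≡16
5 = 4 + 1, so sig^5 ≡ 16·19 ≡ 24 (mod 35)
sig^5 mod 35 = 24, but H = 9.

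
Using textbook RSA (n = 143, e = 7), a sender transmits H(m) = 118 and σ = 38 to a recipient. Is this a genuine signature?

σ^2 ≡ 38^2 = 1444 ≡ 14
σ^4 ≡ 14^2 = 196 ≡ 53
7 = 4 + 2 + 1, so σ^7 ≡ 53·14·38 ≡ 25 (mod 143)
The recovered value 25 does not match the digest 118.

forged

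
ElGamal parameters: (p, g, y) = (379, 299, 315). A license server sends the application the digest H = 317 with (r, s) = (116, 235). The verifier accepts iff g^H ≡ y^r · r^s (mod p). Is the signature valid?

Left side g^H mod p:
299^2 = 89401 ≡ 336
299^4 ≡ 336^2 = 112896 ≡ 333
299^8 ≡ 333^2 = 110889 ≡ 221
299^16 ≡ 221^2 = 48841 ≡ 329
299^32 ≡ 329^2 = 108241 ≡ 226
299^64 ≡ 226^2 = 51076 ≡ 290
299^128 ≡ 290^2 = 84100 ≡ 341
299^256 ≡ 341^2 = 116281 ≡ 307
317 = 256 + 32 + 16 + 8 + 4 + 1, so 299^317 ≡ 307·226·329·221·333·299 ≡ 38 (mod 379)
Right side y^r · r^s mod p:
315^2 = 99225 ≡ 306
315^4 ≡ 306^2 = 93636 ≡ 23
315^8 ≡ 23^2 = 529 ≡ 150
315^16 ≡ 150^2 = 22500 ≡ 139
315^32 ≡ 139^2 = 19321 ≡ 371
315^64 ≡ 371^2 = 137641 ≡ 64
116 = 64 + 32 + 16 + 4, so 315^116 ≡ 64·371·139·23 ≡ 37 (mod 379)
116^2 = 13456 ≡ 191
116^4 ≡ 191^2 = 36481 ≡ 97
116^8 ≡ 97^2 = 9409 ≡ 313
116^16 ≡ 313^2 = 97969 ≡ 187
116^32 ≡ 187^2 = 34969 ≡ 101
116^64 ≡ 101^2 = 10201 ≡ 347
116^128 ≡ 347^2 = 120409 ≡ 266
235 = 128 + 64 + 32 + 8 + 2 + 1, so 116^235 ≡ 266·347·101·313·191·116 ≡ 42 (mod 379)
37·42 = 1554 ≡ 38 (mod 379)
38 ≡ 38 (mod 379), so the signature is genuine.

valid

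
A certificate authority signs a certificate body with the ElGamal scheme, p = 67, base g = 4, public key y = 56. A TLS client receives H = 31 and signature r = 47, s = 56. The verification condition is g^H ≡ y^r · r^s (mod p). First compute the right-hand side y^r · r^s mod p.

21

56^2 = 3136 ≡ 54
56^4 ≡ 54^2 = 2916 ≡ 35
56^8 ≡ 35^2 = 1225 ≡ 19
56^16 ≡ 19^2 = 361 ≡ 26
56^32 ≡ 26^2 = 676 ≡ 6
47 = 32 + 8 + 4 + 2 + 1, so 56^47 ≡ 6·19·35·54·56 ≡ 65 (mod 67)
47^2 = 2209 ≡ 65
47^4 ≡ 65^2 = 4225 ≡ 4
47^8 ≡ 4^2 = 16
47^16 ≡ 16^2 = 256 ≡ 55
47^32 ≡ 55^2 = 3025 ≡ 10
56 = 32 + 16 + 8, so 47^56 ≡ 10·55·16 ≡ 23 (mod 67)
y^r · r^s ≡ 65·23 = 1495 ≡ 21 (mod 67)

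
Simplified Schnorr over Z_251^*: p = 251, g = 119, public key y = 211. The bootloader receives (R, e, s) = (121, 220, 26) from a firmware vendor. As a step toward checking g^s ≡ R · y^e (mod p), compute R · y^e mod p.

208

211^2 = 44521 ≡ 94
211^4 ≡ 94^2 = 8836 ≡ 51
211^8 ≡ 51^2 = 2601 ≡ 91
211^16 ≡ 91^2 = 8281 ≡ 249
211^32 ≡ 249^2 = 62001 ≡ 4
211^64 ≡ 4^2 = 16
211^128 ≡ 16^2 = 256 ≡ 5
220 = 128 + 64 + 16 + 8 + 4, so 211^220 ≡ 5·16·249·91·51 ≡ 149 (mod 251)
R · y^e ≡ 121·149 = 18029 ≡ 208 (mod 251)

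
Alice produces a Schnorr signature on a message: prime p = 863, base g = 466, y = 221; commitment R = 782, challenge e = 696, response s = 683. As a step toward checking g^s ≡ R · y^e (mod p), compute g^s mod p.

Squares mod 863: 466^1≡466, 466^2≡543, 466^4≡566, 466^8≡183, 466^16≡695, 466^32≡608, 466^64≡300, 466^128≡248, 466^256≡231, 466^512≡718
683 = 512 + 128 + 32 + 8 + 2 + 1, so 466^683 ≡ 718·248·608·183·543·466 ≡ 672 (mod 863)

672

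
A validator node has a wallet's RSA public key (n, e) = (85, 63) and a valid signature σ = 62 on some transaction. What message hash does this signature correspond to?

48

Squares mod 85: σ^1≡62, σ^2≡19, σ^4≡21, σ^8≡16, σ^16≡1, σ^32≡1
63 = 32 + 16 + 8 + 4 + 2 + 1, so σ^63 ≡ 1·1·16·21·19·62 ≡ 48 (mod 85)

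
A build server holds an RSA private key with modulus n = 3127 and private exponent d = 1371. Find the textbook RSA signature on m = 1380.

2344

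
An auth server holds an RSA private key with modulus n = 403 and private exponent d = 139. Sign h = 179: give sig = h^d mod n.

296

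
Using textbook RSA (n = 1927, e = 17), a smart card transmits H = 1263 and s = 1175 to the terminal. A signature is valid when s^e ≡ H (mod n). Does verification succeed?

Squares mod 1927: s^1≡1175, s^2≡893, s^4≡1598, s^8≡329, s^16≡329
17 = 16 + 1, so s^17 ≡ 329·1175 ≡ 1175 (mod 1927)
1175 ≠ 1263, so verification fails.

fails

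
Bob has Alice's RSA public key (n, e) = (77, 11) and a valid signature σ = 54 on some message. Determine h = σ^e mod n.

Squares mod 77: σ^1≡54, σ^2≡67, σ^4≡23, σ^8≡67
11 = 8 + 2 + 1, so σ^11 ≡ 67·67·54 ≡ 10 (mod 77)

10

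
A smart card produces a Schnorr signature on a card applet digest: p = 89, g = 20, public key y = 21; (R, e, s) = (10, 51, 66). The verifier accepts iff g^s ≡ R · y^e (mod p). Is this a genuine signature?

g^s mod p:
20^2 = 400 ≡ 44
20^4 ≡ 44^2 = 1936 ≡ 67
20^8 ≡ 67^2 = 4489 ≡ 39
20^16 ≡ 39^2 = 1521 ≡ 8
20^32 ≡ 8^2 = 64
20^64 ≡ 64^2 = 4096 ≡ 2
66 = 64 + 2, so 20^66 ≡ 2·44 ≡ 88 (mod 89)
R · y^e mod p:
21^2 = 441 ≡ 85
21^4 ≡ 85^2 = 7225 ≡ 16
21^8 ≡ 16^2 = 256 ≡ 78
21^16 ≡ 78^2 = 6084 ≡ 32
21^32 ≡ 32^2 = 1024 ≡ 45
51 = 32 + 16 + 2 + 1, so 21^51 ≡ 45·32·85·21 ≡ 80 (mod 89)
10·80 = 800 ≡ 88 (mod 89)
88 ≡ 88 (mod 89); signature holds.

genuine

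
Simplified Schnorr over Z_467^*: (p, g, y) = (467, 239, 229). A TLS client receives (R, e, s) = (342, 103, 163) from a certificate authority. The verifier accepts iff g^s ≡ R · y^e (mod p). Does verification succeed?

g^s mod p:
239^2 = 57121 ≡ 147
239^4 ≡ 147^2 = 21609 ≡ 127
239^8 ≡ 127^2 = 16129 ≡ 251
239^16 ≡ 251^2 = 63001 ≡ 423
239^32 ≡ 423^2 = 178929 ≡ 68
239^64 ≡ 68^2 = 4624 ≡ 421
239^128 ≡ 421^2 = 177241 ≡ 248
163 = 128 + 32 + 2 + 1, so 239^163 ≡ 248·68·147·239 ≡ 12 (mod 467)
R · y^e mod p:
229^2 = 52441 ≡ 137
229^4 ≡ 137^2 = 18769 ≡ 89
229^8 ≡ 89^2 = 7921 ≡ 449
229^16 ≡ 449^2 = 201601 ≡ 324
229^32 ≡ 324^2 = 104976 ≡ 368
229^64 ≡ 368^2 = 135424 ≡ 461
103 = 64 + 32 + 4 + 2 + 1, so 229^103 ≡ 461·368·89·137·229 ≡ 41 (mod 467)
342·41 = 14022 ≡ 12 (mod 467)
12 ≡ 12 (mod 467); signature holds.

passes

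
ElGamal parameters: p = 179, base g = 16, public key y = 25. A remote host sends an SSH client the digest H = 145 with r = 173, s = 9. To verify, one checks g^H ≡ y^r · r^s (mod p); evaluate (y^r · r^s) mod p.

156

25^2 = 625 ≡ 88
25^4 ≡ 88^2 = 7744 ≡ 47
25^8 ≡ 47^2 = 2209 ≡ 61
25^16 ≡ 61^2 = 3721 ≡ 141
25^32 ≡ 141^2 = 19881 ≡ 12
25^64 ≡ 12^2 = 144
25^128 ≡ 144^2 = 20736 ≡ 151
173 = 128 + 32 + 8 + 4 + 1, so 25^173 ≡ 151·12·61·47·25 ≡ 39 (mod 179)
173^2 = 29929 ≡ 36
173^4 ≡ 36^2 = 1296 ≡ 43
173^8 ≡ 43^2 = 1849 ≡ 59
9 = 8 + 1, so 173^9 ≡ 59·173 ≡ 4 (mod 179)
y^r · r^s ≡ 39·4 = 156 ≡ 156 (mod 179)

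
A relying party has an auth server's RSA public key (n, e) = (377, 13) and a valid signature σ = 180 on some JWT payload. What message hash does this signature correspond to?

63

σ^2 ≡ 180^2 = 32400 ≡ 355
σ^4 ≡ 355^2 = 126025 ≡ 107
σ^8 ≡ 107^2 = 11449 ≡ 139
13 = 8 + 4 + 1, so σ^13 ≡ 139·107·180 ≡ 63 (mod 377)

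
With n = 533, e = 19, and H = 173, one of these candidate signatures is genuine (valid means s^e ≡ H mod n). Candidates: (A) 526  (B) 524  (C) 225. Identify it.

B

Candidate A: Squares mod 533: 526^1≡526, 526^2≡49, 526^4≡269, 526^8≡406, 526^16≡139; 19 = 16 + 2 + 1, so 526^19 ≡ 139·49·526 ≡ 293 (mod 533)
Candidate B: Squares mod 533: 524^1≡524, 524^2≡81, 524^4≡165, 524^8≡42, 524^16≡165; 19 = 16 + 2 + 1, so 524^19 ≡ 165·81·524 ≡ 173 (mod 533)
  → matches H = 173
Candidate C: Squares mod 533: 225^1≡225, 225^2≡523, 225^4≡100, 225^8≡406, 225^16≡139; 19 = 16 + 2 + 1, so 225^19 ≡ 139·523·225 ≡ 121 (mod 533)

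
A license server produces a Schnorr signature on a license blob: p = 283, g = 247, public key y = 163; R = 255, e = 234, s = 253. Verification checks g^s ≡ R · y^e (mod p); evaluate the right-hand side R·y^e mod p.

104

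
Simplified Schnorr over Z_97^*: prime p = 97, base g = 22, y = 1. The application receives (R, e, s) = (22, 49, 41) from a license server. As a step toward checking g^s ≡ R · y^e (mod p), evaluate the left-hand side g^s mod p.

22

Squares mod 97: 22^1≡22, 22^2≡96, 22^4≡1, 22^8≡1, 22^16≡1, 22^32≡1
41 = 32 + 8 + 1, so 22^41 ≡ 1·1·22 ≡ 22 (mod 97)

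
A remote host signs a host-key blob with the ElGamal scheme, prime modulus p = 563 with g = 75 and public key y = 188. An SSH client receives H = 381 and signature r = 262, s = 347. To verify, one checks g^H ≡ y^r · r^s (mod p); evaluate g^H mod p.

75^2 = 5625 ≡ 558
75^4 ≡ 558^2 = 311364 ≡ 25
75^8 ≡ 25^2 = 625 ≡ 62
75^16 ≡ 62^2 = 3844 ≡ 466
75^32 ≡ 466^2 = 217156 ≡ 401
75^64 ≡ 401^2 = 160801 ≡ 346
75^128 ≡ 346^2 = 119716 ≡ 360
75^256 ≡ 360^2 = 129600 ≡ 110
381 = 256 + 64 + 32 + 16 + 8 + 4 + 1, so 75^381 ≡ 110·346·401·466·62·25·75 ≡ 7 (mod 563)

7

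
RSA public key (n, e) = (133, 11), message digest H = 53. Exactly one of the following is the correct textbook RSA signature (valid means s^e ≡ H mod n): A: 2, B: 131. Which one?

A

Candidate A: 2^2 = 4; 2^4 ≡ 4^2 = 16; 2^8 ≡ 16^2 = 256 ≡ 123; 11 = 8 + 2 + 1, so 2^11 ≡ 123·4·2 ≡ 53 (mod 133)
  → matches H = 53
Candidate B: 131^2 = 17161 ≡ 4; 131^4 ≡ 4^2 = 16; 131^8 ≡ 16^2 = 256 ≡ 123; 11 = 8 + 2 + 1, so 131^11 ≡ 123·4·131 ≡ 80 (mod 133)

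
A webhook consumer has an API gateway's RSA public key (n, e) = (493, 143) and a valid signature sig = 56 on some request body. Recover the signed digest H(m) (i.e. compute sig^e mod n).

Squares mod 493: sig^1≡56, sig^2≡178, sig^4≡132, sig^8≡169, sig^16≡460, sig^32≡103, sig^64≡256, sig^128≡460
143 = 128 + 8 + 4 + 2 + 1, so sig^143 ≡ 460·169·132·178·56 ≡ 398 (mod 493)

398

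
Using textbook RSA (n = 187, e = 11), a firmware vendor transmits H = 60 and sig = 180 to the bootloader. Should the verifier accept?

reject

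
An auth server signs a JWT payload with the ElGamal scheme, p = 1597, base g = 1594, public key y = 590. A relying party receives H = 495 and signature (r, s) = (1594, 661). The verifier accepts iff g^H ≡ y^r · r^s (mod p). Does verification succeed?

passes

Left side g^H mod p:
1594^2 = 2540836 ≡ 9
1594^4 ≡ 9^2 = 81
1594^8 ≡ 81^2 = 6561 ≡ 173
1594^16 ≡ 173^2 = 29929 ≡ 1183
1594^32 ≡ 1183^2 = 1399489 ≡ 517
1594^64 ≡ 517^2 = 267289 ≡ 590
1594^128 ≡ 590^2 = 348100 ≡ 1551
1594^256 ≡ 1551^2 = 2405601 ≡ 519
495 = 256 + 128 + 64 + 32 + 8 + 4 + 2 + 1, so 1594^495 ≡ 519·1551·590·517·173·81·9·1594 ≡ 1594 (mod 1597)
Right side y^r · r^s mod p:
590^2 = 348100 ≡ 1551
590^4 ≡ 1551^2 = 2405601 ≡ 519
590^8 ≡ 519^2 = 269361 ≡ 1065
590^16 ≡ 1065^2 = 1134225 ≡ 355
590^32 ≡ 355^2 = 126025 ≡ 1459
590^64 ≡ 1459^2 = 2128681 ≡ 1477
590^128 ≡ 1477^2 = 2181529 ≡ 27
590^256 ≡ 27^2 = 729
590^512 ≡ 729^2 = 531441 ≡ 1237
590^1024 ≡ 1237^2 = 1530169 ≡ 243
1594 = 1024 + 512 + 32 + 16 + 8 + 2, so 590^1594 ≡ 243·1237·1459·355·1065·1551 ≡ 243 (mod 1597)
1594^2 = 2540836 ≡ 9
1594^4 ≡ 9^2 = 81
1594^8 ≡ 81^2 = 6561 ≡ 173
1594^16 ≡ 173^2 = 29929 ≡ 1183
1594^32 ≡ 1183^2 = 1399489 ≡ 517
1594^64 ≡ 517^2 = 267289 ≡ 590
1594^128 ≡ 590^2 = 348100 ≡ 1551
1594^256 ≡ 1551^2 = 2405601 ≡ 519
1594^512 ≡ 519^2 = 269361 ≡ 1065
661 = 512 + 128 + 16 + 4 + 1, so 1594^661 ≡ 1065·1551·1183·81·1594 ≡ 138 (mod 1597)
243·138 = 33534 ≡ 1594 (mod 1597)
1594 ≡ 1594 (mod 1597), so the signature is genuine.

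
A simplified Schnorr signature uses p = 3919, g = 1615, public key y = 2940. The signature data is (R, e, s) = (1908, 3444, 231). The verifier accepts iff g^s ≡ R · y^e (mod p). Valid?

yes

g^s mod p:
Squares mod 3919: 1615^1≡1615, 1615^2≡2090, 1615^4≡2334, 1615^8≡146, 1615^16≡1721, 1615^32≡2996, 1615^64≡1506, 1615^128≡2854
231 = 128 + 64 + 32 + 4 + 2 + 1, so 1615^231 ≡ 2854·1506·2996·2334·2090·1615 ≡ 2393 (mod 3919)
R · y^e mod p:
Squares mod 3919: 2940^1≡2940, 2940^2≡2205, 2940^4≡2465, 2940^8≡1775, 2940^16≡3668, 2940^32≡297, 2940^64≡1991, 2940^128≡1972, 2940^256≡1136, 2940^512≡1145, 2940^1024≡2079, 2940^2048≡3503
3444 = 2048 + 1024 + 256 + 64 + 32 + 16 + 4, so 2940^3444 ≡ 3503·2079·1136·1991·297·3668·2465 ≡ 3454 (mod 3919)
1908·3454 = 6590232 ≡ 2393 (mod 3919)
2393 ≡ 2393 (mod 3919); signature holds.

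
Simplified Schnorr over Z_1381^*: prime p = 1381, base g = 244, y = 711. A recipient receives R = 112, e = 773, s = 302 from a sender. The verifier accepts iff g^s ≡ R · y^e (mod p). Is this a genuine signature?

g^s mod p:
Squares mod 1381: 244^1≡244, 244^2≡153, 244^4≡1313, 244^8≡481, 244^16≡734, 244^32≡166, 244^64≡1317, 244^128≡1334, 244^256≡828
302 = 256 + 32 + 8 + 4 + 2, so 244^302 ≡ 828·166·481·1313·153 ≡ 979 (mod 1381)
R · y^e mod p:
Squares mod 1381: 711^1≡711, 711^2≡75, 711^4≡101, 711^8≡534, 711^16≡670, 711^32≡75, 711^64≡101, 711^128≡534, 711^256≡670, 711^512≡75
773 = 512 + 256 + 4 + 1, so 711^773 ≡ 75·670·101·711 ≡ 847 (mod 1381)
112·847 = 94864 ≡ 956 (mod 1381)
979 ≠ 956; the check fails.

forged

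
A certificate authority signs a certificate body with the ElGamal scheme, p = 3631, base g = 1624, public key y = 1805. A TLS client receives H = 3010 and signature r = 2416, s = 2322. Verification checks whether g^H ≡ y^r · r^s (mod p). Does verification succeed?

Left side g^H mod p:
1624^2 = 2637376 ≡ 1270
1624^4 ≡ 1270^2 = 1612900 ≡ 736
1624^8 ≡ 736^2 = 541696 ≡ 677
1624^16 ≡ 677^2 = 458329 ≡ 823
1624^32 ≡ 823^2 = 677329 ≡ 1963
1624^64 ≡ 1963^2 = 3853369 ≡ 878
1624^128 ≡ 878^2 = 770884 ≡ 1112
1624^256 ≡ 1112^2 = 1236544 ≡ 2004
1624^512 ≡ 2004^2 = 4016016 ≡ 130
1624^1024 ≡ 130^2 = 16900 ≡ 2376
1624^2048 ≡ 2376^2 = 5645376 ≡ 2802
3010 = 2048 + 512 + 256 + 128 + 64 + 2, so 1624^3010 ≡ 2802·130·2004·1112·878·1270 ≡ 1715 (mod 3631)
Right side y^r · r^s mod p:
1805^2 = 3258025 ≡ 1018
1805^4 ≡ 1018^2 = 1036324 ≡ 1489
1805^8 ≡ 1489^2 = 2217121 ≡ 2211
1805^16 ≡ 2211^2 = 4888521 ≡ 1195
1805^32 ≡ 1195^2 = 1428025 ≡ 1042
1805^64 ≡ 1042^2 = 1085764 ≡ 95
1805^128 ≡ 95^2 = 9025 ≡ 1763
1805^256 ≡ 1763^2 = 3108169 ≡ 33
1805^512 ≡ 33^2 = 1089
1805^1024 ≡ 1089^2 = 1185921 ≡ 2215
1805^2048 ≡ 2215^2 = 4906225 ≡ 744
2416 = 2048 + 256 + 64 + 32 + 16, so 1805^2416 ≡ 744·33·95·1042·1195 ≡ 1656 (mod 3631)
2416^2 = 5837056 ≡ 2039
2416^4 ≡ 2039^2 = 4157521 ≡ 26
2416^8 ≡ 26^2 = 676
2416^16 ≡ 676^2 = 456976 ≡ 3101
2416^32 ≡ 3101^2 = 9616201 ≡ 1313
2416^64 ≡ 1313^2 = 1723969 ≡ 2875
2416^128 ≡ 2875^2 = 8265625 ≡ 1469
2416^256 ≡ 1469^2 = 2157961 ≡ 1147
2416^512 ≡ 1147^2 = 1315609 ≡ 1187
2416^1024 ≡ 1187^2 = 1408969 ≡ 141
2416^2048 ≡ 141^2 = 19881 ≡ 1726
2322 = 2048 + 256 + 16 + 2, so 2416^2322 ≡ 1726·1147·3101·2039 ≡ 2095 (mod 3631)
1656·2095 = 3469320 ≡ 1715 (mod 3631)
1715 ≡ 1715 (mod 3631), so the signature is genuine.

passes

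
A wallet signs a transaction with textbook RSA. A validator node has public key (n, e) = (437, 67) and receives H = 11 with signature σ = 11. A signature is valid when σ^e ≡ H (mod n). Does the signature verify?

σ^67 mod 437 = 11
11 = H, so the signature checks out.

verifies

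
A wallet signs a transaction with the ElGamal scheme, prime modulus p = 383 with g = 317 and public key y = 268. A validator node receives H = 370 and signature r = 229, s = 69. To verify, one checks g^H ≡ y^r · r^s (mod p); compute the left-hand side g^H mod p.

96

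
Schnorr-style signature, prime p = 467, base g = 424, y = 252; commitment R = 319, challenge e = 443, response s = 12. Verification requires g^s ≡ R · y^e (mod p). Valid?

g^s mod p:
Squares mod 467: 424^1≡424, 424^2≡448, 424^4≡361, 424^8≡28
12 = 8 + 4, so 424^12 ≡ 28·361 ≡ 301 (mod 467)
R · y^e mod p:
Squares mod 467: 252^1≡252, 252^2≡459, 252^4≡64, 252^8≡360, 252^16≡241, 252^32≡173, 252^64≡41, 252^128≡280, 252^256≡411
443 = 256 + 128 + 32 + 16 + 8 + 2 + 1, so 252^443 ≡ 411·280·173·241·360·459·252 ≡ 25 (mod 467)
319·25 = 7975 ≡ 36 (mod 467)
301 ≠ 36; the check fails.

no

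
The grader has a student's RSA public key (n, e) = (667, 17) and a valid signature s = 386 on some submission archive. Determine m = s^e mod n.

s^2 ≡ 386^2 = 148996 ≡ 255
s^4 ≡ 255^2 = 65025 ≡ 326
s^8 ≡ 326^2 = 106276 ≡ 223
s^16 ≡ 223^2 = 49729 ≡ 371
17 = 16 + 1, so s^17 ≡ 371·386 ≡ 468 (mod 667)

468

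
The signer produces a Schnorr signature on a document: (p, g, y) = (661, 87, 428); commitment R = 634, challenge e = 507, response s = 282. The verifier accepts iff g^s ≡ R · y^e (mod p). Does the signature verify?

g^s mod p:
87^2 = 7569 ≡ 298
87^4 ≡ 298^2 = 88804 ≡ 230
87^8 ≡ 230^2 = 52900 ≡ 20
87^16 ≡ 20^2 = 400
87^32 ≡ 400^2 = 160000 ≡ 38
87^64 ≡ 38^2 = 1444 ≡ 122
87^128 ≡ 122^2 = 14884 ≡ 342
87^256 ≡ 342^2 = 116964 ≡ 628
282 = 256 + 16 + 8 + 2, so 87^282 ≡ 628·400·20·298 ≡ 220 (mod 661)
R · y^e mod p:
428^2 = 183184 ≡ 87
428^4 ≡ 87^2 = 7569 ≡ 298
428^8 ≡ 298^2 = 88804 ≡ 230
428^16 ≡ 230^2 = 52900 ≡ 20
428^32 ≡ 20^2 = 400
428^64 ≡ 400^2 = 160000 ≡ 38
428^128 ≡ 38^2 = 1444 ≡ 122
428^256 ≡ 122^2 = 14884 ≡ 342
507 = 256 + 128 + 64 + 32 + 16 + 8 + 2 + 1, so 428^507 ≡ 342·122·38·400·20·230·87·428 ≡ 457 (mod 661)
634·457 = 289738 ≡ 220 (mod 661)
220 ≡ 220 (mod 661); signature holds.

verifies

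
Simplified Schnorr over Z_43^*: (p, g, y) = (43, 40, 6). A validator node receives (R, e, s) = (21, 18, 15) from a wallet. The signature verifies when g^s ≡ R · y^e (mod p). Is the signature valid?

valid

g^s mod p:
Squares mod 43: 40^1≡40, 40^2≡9, 40^4≡38, 40^8≡25
15 = 8 + 4 + 2 + 1, so 40^15 ≡ 25·38·9·40 ≡ 21 (mod 43)
R · y^e mod p:
Squares mod 43: 6^1≡6, 6^2≡36, 6^4≡6, 6^8≡36, 6^16≡6
18 = 16 + 2, so 6^18 ≡ 6·36 ≡ 1 (mod 43)
21·1 = 21 ≡ 21 (mod 43)
21 ≡ 21 (mod 43); signature holds.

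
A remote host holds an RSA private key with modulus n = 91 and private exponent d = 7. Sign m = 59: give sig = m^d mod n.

45

m^2 ≡ 59^2 = 3481 ≡ 23
m^4 ≡ 23^2 = 529 ≡ 74
7 = 4 + 2 + 1, so m^7 ≡ 74·23·59 ≡ 45 (mod 91)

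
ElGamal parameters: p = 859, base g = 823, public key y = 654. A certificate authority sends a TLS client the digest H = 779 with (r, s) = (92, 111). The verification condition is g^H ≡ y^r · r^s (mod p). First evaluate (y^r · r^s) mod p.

738

Squares mod 859: 654^1≡654, 654^2≡793, 654^4≡61, 654^8≡285, 654^16≡479, 654^32≡88, 654^64≡13
92 = 64 + 16 + 8 + 4, so 654^92 ≡ 13·479·285·61 ≡ 61 (mod 859)
Squares mod 859: 92^1≡92, 92^2≡733, 92^4≡414, 92^8≡455, 92^16≡6, 92^32≡36, 92^64≡437
111 = 64 + 32 + 8 + 4 + 2 + 1, so 92^111 ≡ 437·36·455·414·733·92 ≡ 167 (mod 859)
y^r · r^s ≡ 61·167 = 10187 ≡ 738 (mod 859)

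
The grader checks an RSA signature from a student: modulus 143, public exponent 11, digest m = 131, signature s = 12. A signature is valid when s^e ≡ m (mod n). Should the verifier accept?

reject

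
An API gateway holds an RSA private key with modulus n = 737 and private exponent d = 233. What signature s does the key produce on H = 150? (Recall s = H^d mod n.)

H^2 ≡ 150^2 = 22500 ≡ 390
H^4 ≡ 390^2 = 152100 ≡ 278
H^8 ≡ 278^2 = 77284 ≡ 636
H^16 ≡ 636^2 = 404496 ≡ 620
H^32 ≡ 620^2 = 384400 ≡ 423
H^64 ≡ 423^2 = 178929 ≡ 575
H^128 ≡ 575^2 = 330625 ≡ 449
233 = 128 + 64 + 32 + 8 + 1, so H^233 ≡ 449·575·423·636·150 ≡ 189 (mod 737)

189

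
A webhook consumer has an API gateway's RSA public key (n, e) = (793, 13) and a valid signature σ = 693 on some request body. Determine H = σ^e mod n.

σ^2 ≡ 693^2 = 480249 ≡ 484
σ^4 ≡ 484^2 = 234256 ≡ 321
σ^8 ≡ 321^2 = 103041 ≡ 744
13 = 8 + 4 + 1, so σ^13 ≡ 744·321·693 ≡ 381 (mod 793)

381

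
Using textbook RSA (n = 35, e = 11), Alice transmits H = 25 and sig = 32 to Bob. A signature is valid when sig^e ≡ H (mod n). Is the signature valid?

invalid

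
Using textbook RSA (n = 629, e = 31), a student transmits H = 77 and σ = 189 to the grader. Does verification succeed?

passes

σ^2 ≡ 189^2 = 35721 ≡ 497
σ^4 ≡ 497^2 = 247009 ≡ 441
σ^8 ≡ 441^2 = 194481 ≡ 120
σ^16 ≡ 120^2 = 14400 ≡ 562
31 = 16 + 8 + 4 + 2 + 1, so σ^31 ≡ 562·120·441·497·189 ≡ 77 (mod 629)
77 = H, so the signature checks out.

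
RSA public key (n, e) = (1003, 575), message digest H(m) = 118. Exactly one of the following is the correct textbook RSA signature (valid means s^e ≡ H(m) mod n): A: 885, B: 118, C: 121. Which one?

B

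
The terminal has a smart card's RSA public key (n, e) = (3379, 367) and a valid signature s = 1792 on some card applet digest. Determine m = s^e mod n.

1420

s^367 mod 3379 = 1420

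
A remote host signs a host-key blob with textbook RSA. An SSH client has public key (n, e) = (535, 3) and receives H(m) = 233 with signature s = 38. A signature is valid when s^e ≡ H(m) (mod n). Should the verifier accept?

Squares mod 535: s^1≡38, s^2≡374
3 = 2 + 1, so s^3 ≡ 374·38 ≡ 302 (mod 535)
s^3 mod 535 = 302, but H(m) = 233.

reject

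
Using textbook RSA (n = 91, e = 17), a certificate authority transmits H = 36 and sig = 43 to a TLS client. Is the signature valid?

valid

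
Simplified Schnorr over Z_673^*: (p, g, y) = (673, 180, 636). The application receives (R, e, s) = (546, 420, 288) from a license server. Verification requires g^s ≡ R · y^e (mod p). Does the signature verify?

verifies

g^s mod p:
Squares mod 673: 180^1≡180, 180^2≡96, 180^4≡467, 180^8≡37, 180^16≡23, 180^32≡529, 180^64≡546, 180^128≡650, 180^256≡529
288 = 256 + 32, so 180^288 ≡ 529·529 ≡ 546 (mod 673)
R · y^e mod p:
Squares mod 673: 636^1≡636, 636^2≡23, 636^4≡529, 636^8≡546, 636^16≡650, 636^32≡529, 636^64≡546, 636^128≡650, 636^256≡529
420 = 256 + 128 + 32 + 4, so 636^420 ≡ 529·650·529·529 ≡ 1 (mod 673)
546·1 = 546 ≡ 546 (mod 673)
546 ≡ 546 (mod 673); signature holds.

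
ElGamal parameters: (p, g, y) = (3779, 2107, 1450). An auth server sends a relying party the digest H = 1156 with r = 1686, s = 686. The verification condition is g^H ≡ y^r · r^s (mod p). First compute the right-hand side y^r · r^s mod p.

1046

1450^2 = 2102500 ≡ 1376
1450^4 ≡ 1376^2 = 1893376 ≡ 97
1450^8 ≡ 97^2 = 9409 ≡ 1851
1450^16 ≡ 1851^2 = 3426201 ≡ 2427
1450^32 ≡ 2427^2 = 5890329 ≡ 2647
1450^64 ≡ 2647^2 = 7006609 ≡ 343
1450^128 ≡ 343^2 = 117649 ≡ 500
1450^256 ≡ 500^2 = 250000 ≡ 586
1450^512 ≡ 586^2 = 343396 ≡ 3286
1450^1024 ≡ 3286^2 = 10797796 ≡ 1193
1686 = 1024 + 512 + 128 + 16 + 4 + 2, so 1450^1686 ≡ 1193·3286·500·2427·97·1376 ≡ 579 (mod 3779)
1686^2 = 2842596 ≡ 788
1686^4 ≡ 788^2 = 620944 ≡ 1188
1686^8 ≡ 1188^2 = 1411344 ≡ 1777
1686^16 ≡ 1777^2 = 3157729 ≡ 2264
1686^32 ≡ 2264^2 = 5125696 ≡ 1372
1686^64 ≡ 1372^2 = 1882384 ≡ 442
1686^128 ≡ 442^2 = 195364 ≡ 2635
1686^256 ≡ 2635^2 = 6943225 ≡ 1202
1686^512 ≡ 1202^2 = 1444804 ≡ 1226
686 = 512 + 128 + 32 + 8 + 4 + 2, so 1686^686 ≡ 1226·2635·1372·1777·1188·788 ≡ 1268 (mod 3779)
y^r · r^s ≡ 579·1268 = 734172 ≡ 1046 (mod 3779)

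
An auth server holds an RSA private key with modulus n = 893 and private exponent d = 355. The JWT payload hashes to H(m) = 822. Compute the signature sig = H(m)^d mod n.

(H(m))^2 ≡ 822^2 = 675684 ≡ 576
(H(m))^4 ≡ 576^2 = 331776 ≡ 473
(H(m))^8 ≡ 473^2 = 223729 ≡ 479
(H(m))^16 ≡ 479^2 = 229441 ≡ 833
(H(m))^32 ≡ 833^2 = 693889 ≡ 28
(H(m))^64 ≡ 28^2 = 784
(H(m))^128 ≡ 784^2 = 614656 ≡ 272
(H(m))^256 ≡ 272^2 = 73984 ≡ 758
355 = 256 + 64 + 32 + 2 + 1, so (H(m))^355 ≡ 758·784·28·576·822 ≡ 644 (mod 893)

644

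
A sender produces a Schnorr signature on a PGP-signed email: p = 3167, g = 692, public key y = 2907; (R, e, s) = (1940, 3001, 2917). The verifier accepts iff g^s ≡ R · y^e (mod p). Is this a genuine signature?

g^s mod p:
692^2 = 478864 ≡ 647
692^4 ≡ 647^2 = 418609 ≡ 565
692^8 ≡ 565^2 = 319225 ≡ 2525
692^16 ≡ 2525^2 = 6375625 ≡ 454
692^32 ≡ 454^2 = 206116 ≡ 261
692^64 ≡ 261^2 = 68121 ≡ 1614
692^128 ≡ 1614^2 = 2604996 ≡ 1722
692^256 ≡ 1722^2 = 2965284 ≡ 972
692^512 ≡ 972^2 = 944784 ≡ 1018
692^1024 ≡ 1018^2 = 1036324 ≡ 715
692^2048 ≡ 715^2 = 511225 ≡ 1338
2917 = 2048 + 512 + 256 + 64 + 32 + 4 + 1, so 692^2917 ≡ 1338·1018·972·1614·261·565·692 ≡ 1313 (mod 3167)
R · y^e mod p:
2907^2 = 8450649 ≡ 1093
2907^4 ≡ 1093^2 = 1194649 ≡ 690
2907^8 ≡ 690^2 = 476100 ≡ 1050
2907^16 ≡ 1050^2 = 1102500 ≡ 384
2907^32 ≡ 384^2 = 147456 ≡ 1774
2907^64 ≡ 1774^2 = 3147076 ≡ 2245
2907^128 ≡ 2245^2 = 5040025 ≡ 1328
2907^256 ≡ 1328^2 = 1763584 ≡ 2732
2907^512 ≡ 2732^2 = 7463824 ≡ 2372
2907^1024 ≡ 2372^2 = 5626384 ≡ 1792
2907^2048 ≡ 1792^2 = 3211264 ≡ 3093
3001 = 2048 + 512 + 256 + 128 + 32 + 16 + 8 + 1, so 2907^3001 ≡ 3093·2372·2732·1328·1774·384·1050·2907 ≡ 590 (mod 3167)
1940·590 = 1144600 ≡ 1313 (mod 3167)
1313 ≡ 1313 (mod 3167); signature holds.

genuine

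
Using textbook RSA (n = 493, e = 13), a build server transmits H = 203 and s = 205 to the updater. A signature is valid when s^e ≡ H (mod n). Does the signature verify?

Squares mod 493: s^1≡205, s^2≡120, s^4≡103, s^8≡256
13 = 8 + 4 + 1, so s^13 ≡ 256·103·205 ≡ 188 (mod 493)
188 ≠ 203, so verification fails.

does not verify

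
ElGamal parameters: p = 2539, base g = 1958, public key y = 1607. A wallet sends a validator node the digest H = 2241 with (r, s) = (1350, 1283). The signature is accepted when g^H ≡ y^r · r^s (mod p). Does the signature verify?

does not verify

Left side g^H mod p:
1958^2241 mod 2539 = 1529
Right side y^r · r^s mod p:
1607^1350 mod 2539 = 685
1350^1283 mod 2539 = 1297
685·1297 = 888445 ≡ 2334 (mod 2539)
1529 ≠ 2334, so verification fails.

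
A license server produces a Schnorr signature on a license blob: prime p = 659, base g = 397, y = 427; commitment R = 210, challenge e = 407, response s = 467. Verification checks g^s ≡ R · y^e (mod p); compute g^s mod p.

397^2 = 157609 ≡ 108
397^4 ≡ 108^2 = 11664 ≡ 461
397^8 ≡ 461^2 = 212521 ≡ 323
397^16 ≡ 323^2 = 104329 ≡ 207
397^32 ≡ 207^2 = 42849 ≡ 14
397^64 ≡ 14^2 = 196
397^128 ≡ 196^2 = 38416 ≡ 194
397^256 ≡ 194^2 = 37636 ≡ 73
467 = 256 + 128 + 64 + 16 + 2 + 1, so 397^467 ≡ 73·194·196·207·108·397 ≡ 434 (mod 659)

434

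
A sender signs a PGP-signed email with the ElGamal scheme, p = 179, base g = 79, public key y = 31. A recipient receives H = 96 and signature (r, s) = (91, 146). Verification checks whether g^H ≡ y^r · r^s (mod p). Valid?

no

Left side g^H mod p:
Squares mod 179: 79^1≡79, 79^2≡155, 79^4≡39, 79^8≡89, 79^16≡45, 79^32≡56, 79^64≡93
96 = 64 + 32, so 79^96 ≡ 93·56 ≡ 17 (mod 179)
Right side y^r · r^s mod p:
Squares mod 179: 31^1≡31, 31^2≡66, 31^4≡60, 31^8≡20, 31^16≡42, 31^32≡153, 31^64≡139
91 = 64 + 16 + 8 + 2 + 1, so 31^91 ≡ 139·42·20·66·31 ≡ 66 (mod 179)
Squares mod 179: 91^1≡91, 91^2≡47, 91^4≡61, 91^8≡141, 91^16≡12, 91^32≡144, 91^64≡151, 91^128≡68
146 = 128 + 16 + 2, so 91^146 ≡ 68·12·47 ≡ 46 (mod 179)
66·46 = 3036 ≡ 172 (mod 179)
17 ≠ 172, so verification fails.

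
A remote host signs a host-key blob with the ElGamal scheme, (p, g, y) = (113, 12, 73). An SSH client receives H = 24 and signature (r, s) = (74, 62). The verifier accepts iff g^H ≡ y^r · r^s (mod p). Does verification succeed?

passes

Left side g^H mod p:
12^2 = 144 ≡ 31
12^4 ≡ 31^2 = 961 ≡ 57
12^8 ≡ 57^2 = 3249 ≡ 85
12^16 ≡ 85^2 = 7225 ≡ 106
24 = 16 + 8, so 12^24 ≡ 106·85 ≡ 83 (mod 113)
Right side y^r · r^s mod p:
73^2 = 5329 ≡ 18
73^4 ≡ 18^2 = 324 ≡ 98
73^8 ≡ 98^2 = 9604 ≡ 112
73^16 ≡ 112^2 = 12544 ≡ 1
73^32 ≡ 1^2 = 1
73^64 ≡ 1^2 = 1
74 = 64 + 8 + 2, so 73^74 ≡ 1·112·18 ≡ 95 (mod 113)
74^2 = 5476 ≡ 52
74^4 ≡ 52^2 = 2704 ≡ 105
74^8 ≡ 105^2 = 11025 ≡ 64
74^16 ≡ 64^2 = 4096 ≡ 28
74^32 ≡ 28^2 = 784 ≡ 106
62 = 32 + 16 + 8 + 4 + 2, so 74^62 ≡ 106·28·64·105·52 ≡ 77 (mod 113)
95·77 = 7315 ≡ 83 (mod 113)
83 ≡ 83 (mod 113), so the signature is genuine.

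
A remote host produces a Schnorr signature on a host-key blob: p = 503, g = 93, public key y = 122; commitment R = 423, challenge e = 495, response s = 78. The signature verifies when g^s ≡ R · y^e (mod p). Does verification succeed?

g^s mod p:
93^2 = 8649 ≡ 98
93^4 ≡ 98^2 = 9604 ≡ 47
93^8 ≡ 47^2 = 2209 ≡ 197
93^16 ≡ 197^2 = 38809 ≡ 78
93^32 ≡ 78^2 = 6084 ≡ 48
93^64 ≡ 48^2 = 2304 ≡ 292
78 = 64 + 8 + 4 + 2, so 93^78 ≡ 292·197·47·98 ≡ 294 (mod 503)
R · y^e mod p:
122^2 = 14884 ≡ 297
122^4 ≡ 297^2 = 88209 ≡ 184
122^8 ≡ 184^2 = 33856 ≡ 155
122^16 ≡ 155^2 = 24025 ≡ 384
122^32 ≡ 384^2 = 147456 ≡ 77
122^64 ≡ 77^2 = 5929 ≡ 396
122^128 ≡ 396^2 = 156816 ≡ 383
122^256 ≡ 383^2 = 146689 ≡ 316
495 = 256 + 128 + 64 + 32 + 8 + 4 + 2 + 1, so 122^495 ≡ 316·383·396·77·155·184·297·122 ≡ 361 (mod 503)
423·361 = 152703 ≡ 294 (mod 503)
294 ≡ 294 (mod 503); signature holds.

passes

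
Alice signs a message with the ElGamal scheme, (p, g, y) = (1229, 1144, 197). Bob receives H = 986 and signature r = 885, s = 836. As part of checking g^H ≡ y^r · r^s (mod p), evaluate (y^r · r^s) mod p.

266

197^2 = 38809 ≡ 710
197^4 ≡ 710^2 = 504100 ≡ 210
197^8 ≡ 210^2 = 44100 ≡ 1085
197^16 ≡ 1085^2 = 1177225 ≡ 1072
197^32 ≡ 1072^2 = 1149184 ≡ 69
197^64 ≡ 69^2 = 4761 ≡ 1074
197^128 ≡ 1074^2 = 1153476 ≡ 674
197^256 ≡ 674^2 = 454276 ≡ 775
197^512 ≡ 775^2 = 600625 ≡ 873
885 = 512 + 256 + 64 + 32 + 16 + 4 + 1, so 197^885 ≡ 873·775·1074·69·1072·210·197 ≡ 262 (mod 1229)
885^2 = 783225 ≡ 352
885^4 ≡ 352^2 = 123904 ≡ 1004
885^8 ≡ 1004^2 = 1008016 ≡ 236
885^16 ≡ 236^2 = 55696 ≡ 391
885^32 ≡ 391^2 = 152881 ≡ 485
885^64 ≡ 485^2 = 235225 ≡ 486
885^128 ≡ 486^2 = 236196 ≡ 228
885^256 ≡ 228^2 = 51984 ≡ 366
885^512 ≡ 366^2 = 133956 ≡ 1224
836 = 512 + 256 + 64 + 4, so 885^836 ≡ 1224·366·486·1004 ≡ 1033 (mod 1229)
y^r · r^s ≡ 262·1033 = 270646 ≡ 266 (mod 1229)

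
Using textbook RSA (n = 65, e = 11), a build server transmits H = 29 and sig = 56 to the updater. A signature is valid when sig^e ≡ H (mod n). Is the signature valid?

sig^2 ≡ 56^2 = 3136 ≡ 16
sig^4 ≡ 16^2 = 256 ≡ 61
sig^8 ≡ 61^2 = 3721 ≡ 16
11 = 8 + 2 + 1, so sig^11 ≡ 16·16·56 ≡ 36 (mod 65)
36 ≠ 29, so verification fails.

invalid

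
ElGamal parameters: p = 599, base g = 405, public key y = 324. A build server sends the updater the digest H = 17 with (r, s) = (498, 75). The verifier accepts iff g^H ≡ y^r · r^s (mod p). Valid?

Left side g^H mod p:
405^2 = 164025 ≡ 498
405^4 ≡ 498^2 = 248004 ≡ 18
405^8 ≡ 18^2 = 324
405^16 ≡ 324^2 = 104976 ≡ 151
17 = 16 + 1, so 405^17 ≡ 151·405 ≡ 57 (mod 599)
Right side y^r · r^s mod p:
324^2 = 104976 ≡ 151
324^4 ≡ 151^2 = 22801 ≡ 39
324^8 ≡ 39^2 = 1521 ≡ 323
324^16 ≡ 323^2 = 104329 ≡ 103
324^32 ≡ 103^2 = 10609 ≡ 426
324^64 ≡ 426^2 = 181476 ≡ 578
324^128 ≡ 578^2 = 334084 ≡ 441
324^256 ≡ 441^2 = 194481 ≡ 405
498 = 256 + 128 + 64 + 32 + 16 + 2, so 324^498 ≡ 405·441·578·426·103·151 ≡ 102 (mod 599)
498^2 = 248004 ≡ 18
498^4 ≡ 18^2 = 324
498^8 ≡ 324^2 = 104976 ≡ 151
498^16 ≡ 151^2 = 22801 ≡ 39
498^32 ≡ 39^2 = 1521 ≡ 323
498^64 ≡ 323^2 = 104329 ≡ 103
75 = 64 + 8 + 2 + 1, so 498^75 ≡ 103·151·18·498 ≡ 441 (mod 599)
102·441 = 44982 ≡ 57 (mod 599)
57 ≡ 57 (mod 599), so the signature is genuine.

yes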